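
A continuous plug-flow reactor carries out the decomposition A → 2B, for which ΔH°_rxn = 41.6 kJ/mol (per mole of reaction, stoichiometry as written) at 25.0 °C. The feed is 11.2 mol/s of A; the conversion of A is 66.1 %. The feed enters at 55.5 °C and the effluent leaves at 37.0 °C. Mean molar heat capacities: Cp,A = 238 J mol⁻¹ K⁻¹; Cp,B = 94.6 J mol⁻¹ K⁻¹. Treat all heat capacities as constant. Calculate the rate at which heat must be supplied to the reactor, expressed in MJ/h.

Q_in = 916 MJ/h

Extent of reaction ξ = 0.661 × 11.2 = 7.4032 mol/s
Reaction term: ξ·ΔH°_rxn = 7.4032 × 41.6 = 307.97 kJ/s
Sensible, feed 55.5→25 °C: -81.301 kJ/s
Outlet flows (mol/s): A 3.7968, B 14.806
Sensible, products 25→37.0 °C: 27.652 kJ/s
Q = ΔH = 254.32 kJ/s = 254.32 kW
Heat supplied = 915.57 MJ/h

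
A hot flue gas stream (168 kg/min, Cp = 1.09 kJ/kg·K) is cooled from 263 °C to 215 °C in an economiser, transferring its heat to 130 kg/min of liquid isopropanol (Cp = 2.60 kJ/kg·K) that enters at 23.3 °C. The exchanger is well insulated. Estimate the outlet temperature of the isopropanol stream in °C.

T_c,out = 49.3 °C

Heat released by hot stream: Q = 168 × 1.09 × (263 − 215) = 8789.8 kJ/min
Energy balance on cold side (adiabatic exchanger): Q = ṁ_c·Cp_c·(T_c,out − T_c,in)
T_c,out = 23.3 + 8789.8/(130 × 2.60) = 49.305 °C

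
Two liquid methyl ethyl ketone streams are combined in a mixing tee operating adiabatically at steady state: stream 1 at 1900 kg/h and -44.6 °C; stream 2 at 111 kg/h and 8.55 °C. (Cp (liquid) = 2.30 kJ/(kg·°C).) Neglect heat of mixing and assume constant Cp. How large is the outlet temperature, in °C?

T_out = -41.7 °C

Energy balance with Q = 0: Σ ṁᵢCp,ᵢ(T_out − Tᵢ) = 0
T_out = Σ ṁᵢCp,ᵢTᵢ / Σ ṁᵢCp,ᵢ
      = -192720 / 4625.3 = -41.666 °C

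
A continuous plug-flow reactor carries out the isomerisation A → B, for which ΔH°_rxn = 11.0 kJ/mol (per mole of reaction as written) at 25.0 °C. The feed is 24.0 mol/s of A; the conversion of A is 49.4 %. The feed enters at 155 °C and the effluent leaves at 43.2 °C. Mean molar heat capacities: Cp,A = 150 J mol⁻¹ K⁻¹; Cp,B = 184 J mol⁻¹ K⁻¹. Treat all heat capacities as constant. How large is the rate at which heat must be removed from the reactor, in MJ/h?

Q_out = 953 MJ/h

Extent of reaction ξ = 0.494 × 24.0 = 11.856 mol/s
Reaction term: ξ·ΔH°_rxn = 11.856 × 11.0 = 130.42 kJ/s
Sensible, feed 155→25 °C: -468 kJ/s
Outlet flows (mol/s): A 12.144, B 11.856
Sensible, products 25→43.2 °C: 72.856 kJ/s
Q = ΔH = -264.73 kJ/s = -264.73 kW
Heat removed = 953.02 MJ/h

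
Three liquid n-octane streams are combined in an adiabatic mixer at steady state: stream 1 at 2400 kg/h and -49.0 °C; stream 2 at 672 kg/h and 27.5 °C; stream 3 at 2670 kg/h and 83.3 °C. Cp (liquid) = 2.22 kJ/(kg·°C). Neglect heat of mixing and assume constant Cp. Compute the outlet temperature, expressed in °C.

T_out = 21.5 °C

No heat crosses the boundary, so H_out = H_in.
Σ ṁᵢCp,ᵢTᵢ = 2400×2.22×-49.0 + 672×2.22×27.5 + 2670×2.22×83.3 = 273710
Σ ṁᵢCp,ᵢ = 2400×2.22 + 672×2.22 + 2670×2.22 = 12747
T_out = 273710 / 12747 = 21.472 °C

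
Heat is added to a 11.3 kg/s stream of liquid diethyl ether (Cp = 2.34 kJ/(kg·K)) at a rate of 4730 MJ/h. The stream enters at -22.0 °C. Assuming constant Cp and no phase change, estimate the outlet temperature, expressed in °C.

T_out = 27.7 °C

Q = 4730 MJ/h = 1313.9 kJ/s
ΔT = Q/(ṁ·Cp) = 1313.9/(11.3×2.34) = 49.689 K
T_out = -22.0 + 49.689 = 27.689 °C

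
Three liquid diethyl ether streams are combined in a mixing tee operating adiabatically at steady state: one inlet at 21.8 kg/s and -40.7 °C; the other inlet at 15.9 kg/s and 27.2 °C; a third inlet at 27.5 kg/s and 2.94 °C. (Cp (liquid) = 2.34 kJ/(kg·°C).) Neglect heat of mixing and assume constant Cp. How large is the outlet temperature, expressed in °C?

T_out = -5.74 °C

Adiabatic, steady state ⇒ Σ ṁᵢCp,ᵢ(T_out − Tᵢ) = 0
T_out = Σ ṁᵢCp,ᵢTᵢ / Σ ṁᵢCp,ᵢ
      = -875 / 152.57 = -5.7351 °C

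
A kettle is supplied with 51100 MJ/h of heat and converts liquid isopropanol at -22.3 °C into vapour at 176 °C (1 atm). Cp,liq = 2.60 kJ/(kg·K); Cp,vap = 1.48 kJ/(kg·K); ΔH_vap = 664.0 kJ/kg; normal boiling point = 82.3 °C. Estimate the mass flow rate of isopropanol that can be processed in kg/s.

ṁ = 13.2 kg/s

Δh = 2.60×(82.3−-22.3) + 664.0 + 1.48×(176−82.3) = 1074.6 kJ/kg
Q = 51100 MJ/h = 14194 kJ/s = 14194 kJ/s
ṁ = Q/Δh = 14194 / 1074.6 = 13.209 kg/s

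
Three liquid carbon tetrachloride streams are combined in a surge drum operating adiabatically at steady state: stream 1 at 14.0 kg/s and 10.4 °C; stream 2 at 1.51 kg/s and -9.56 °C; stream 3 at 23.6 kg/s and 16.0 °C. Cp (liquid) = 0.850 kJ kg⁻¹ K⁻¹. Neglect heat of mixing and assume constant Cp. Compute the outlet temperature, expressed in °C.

T_out = 13.0 °C

No heat crosses the boundary, so H_out = H_in.
T_out = Σ ṁᵢCp,ᵢTᵢ / Σ ṁᵢCp,ᵢ
      = 432.45 / 33.244 = 13.009 °C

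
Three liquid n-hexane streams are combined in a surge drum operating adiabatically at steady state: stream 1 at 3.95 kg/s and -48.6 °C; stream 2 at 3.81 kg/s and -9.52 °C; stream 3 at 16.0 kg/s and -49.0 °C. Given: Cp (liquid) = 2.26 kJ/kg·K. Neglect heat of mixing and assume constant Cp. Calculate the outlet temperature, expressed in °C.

T_out = -42.6 °C

No heat crosses the boundary, so H_out = H_in.
Σ ṁᵢCp,ᵢTᵢ = 3.95×2.26×-48.6 + 3.81×2.26×-9.52 + 16.0×2.26×-49.0 = -2287.7
Σ ṁᵢCp,ᵢ = 3.95×2.26 + 3.81×2.26 + 16.0×2.26 = 53.698
T_out = -2287.7 / 53.698 = -42.603 °C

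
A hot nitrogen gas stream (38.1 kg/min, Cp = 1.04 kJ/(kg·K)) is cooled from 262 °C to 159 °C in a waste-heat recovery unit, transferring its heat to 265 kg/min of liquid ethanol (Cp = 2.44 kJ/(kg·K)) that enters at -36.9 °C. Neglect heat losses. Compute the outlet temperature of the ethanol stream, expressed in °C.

Heat released by hot stream: Q = 38.1 × 1.04 × (262 − 159) = 4081.3 kJ/min
Energy balance on cold side (adiabatic exchanger): Q = ṁ_c·Cp_c·(T_c,out − T_c,in)
T_c,out = -36.9 + 4081.3/(265 × 2.44) = -30.588 °C

T_c,out = -30.6 °C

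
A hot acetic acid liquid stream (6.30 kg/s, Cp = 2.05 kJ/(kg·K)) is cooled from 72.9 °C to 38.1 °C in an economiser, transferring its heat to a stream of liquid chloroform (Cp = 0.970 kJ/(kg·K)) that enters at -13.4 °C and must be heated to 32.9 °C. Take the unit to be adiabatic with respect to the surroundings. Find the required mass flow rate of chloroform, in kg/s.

Heat released by hot stream: Q = 6.30 × 2.05 × (72.9 − 38.1) = 449.44 kJ/s
Energy balance on cold side (adiabatic exchanger): Q = ṁ_c·Cp_c·(T_c,out − T_c,in)
ṁ_c = 449.44 / [0.970 × (32.9 − -13.4)] = 10.007 kg/s

ṁ_c = 10.0 kg/s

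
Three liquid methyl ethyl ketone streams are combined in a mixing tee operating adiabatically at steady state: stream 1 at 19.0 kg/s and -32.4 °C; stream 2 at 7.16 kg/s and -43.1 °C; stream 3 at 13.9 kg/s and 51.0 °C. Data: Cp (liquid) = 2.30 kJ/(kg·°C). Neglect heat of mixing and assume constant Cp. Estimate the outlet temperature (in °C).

T_out = -5.37 °C

Energy balance with Q = 0: Σ ṁᵢCp,ᵢ(T_out − Tᵢ) = 0
Σ ṁᵢCp,ᵢTᵢ = 19.0×2.30×-32.4 + 7.16×2.30×-43.1 + 13.9×2.30×51.0 = -495.18
Σ ṁᵢCp,ᵢ = 19.0×2.30 + 7.16×2.30 + 13.9×2.30 = 92.138
T_out = -495.18 / 92.138 = -5.3743 °C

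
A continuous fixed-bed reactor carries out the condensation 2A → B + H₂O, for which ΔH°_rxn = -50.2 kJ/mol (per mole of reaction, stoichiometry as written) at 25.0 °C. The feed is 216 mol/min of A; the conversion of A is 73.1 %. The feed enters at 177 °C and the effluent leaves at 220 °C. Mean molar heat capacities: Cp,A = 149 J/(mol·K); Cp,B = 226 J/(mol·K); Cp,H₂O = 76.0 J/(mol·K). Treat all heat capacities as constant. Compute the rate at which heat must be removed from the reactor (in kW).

Extent of reaction ξ = 0.731 × 216 / 2 = 78.948 mol/min
Reaction term: ξ·ΔH°_rxn = 78.948 × -50.2 = -3963.2 kJ/min
Sensible, feed 177→25 °C: -4892 kJ/min
Outlet flows (mol/min): A 58.104, B 78.948, H₂O 78.948
Sensible, products 25→220 °C: 6337.5 kJ/min
Q = ΔH = -2517.7 kJ/min = -41.962 kW
Heat removed = 41.962 kW

Q_out = 42.0 kW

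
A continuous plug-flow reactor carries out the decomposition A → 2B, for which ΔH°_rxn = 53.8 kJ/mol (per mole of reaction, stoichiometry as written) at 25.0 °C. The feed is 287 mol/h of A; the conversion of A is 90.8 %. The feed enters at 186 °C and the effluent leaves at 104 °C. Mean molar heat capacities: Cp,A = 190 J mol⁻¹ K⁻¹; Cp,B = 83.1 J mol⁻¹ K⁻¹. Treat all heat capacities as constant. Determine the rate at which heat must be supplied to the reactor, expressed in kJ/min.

Extent of reaction ξ = 0.908 × 287 = 260.6 mol/h
Reaction term: ξ·ΔH°_rxn = 260.6 × 53.8 = 14020 kJ/h
Sensible, feed 186→25 °C: -8779.3 kJ/h
Outlet flows (mol/h): A 26.404, B 521.19
Sensible, products 25→104 °C: 3817.9 kJ/h
Q = ΔH = 9058.6 kJ/h = 2.5163 kW
Heat supplied = 150.98 kJ/min

Q_in = 151 kJ/min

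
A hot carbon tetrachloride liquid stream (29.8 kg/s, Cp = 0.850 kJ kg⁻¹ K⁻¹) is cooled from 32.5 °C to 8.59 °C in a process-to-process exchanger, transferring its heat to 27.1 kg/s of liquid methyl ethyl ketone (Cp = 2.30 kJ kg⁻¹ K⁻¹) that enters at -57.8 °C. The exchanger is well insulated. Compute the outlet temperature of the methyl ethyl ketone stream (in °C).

Heat released by hot stream: Q = 29.8 × 0.850 × (32.5 − 8.59) = 605.64 kJ/s
Energy balance on cold side (adiabatic exchanger): Q = ṁ_c·Cp_c·(T_c,out − T_c,in)
T_c,out = -57.8 + 605.64/(27.1 × 2.30) = -48.083 °C

T_c,out = -48.1 °C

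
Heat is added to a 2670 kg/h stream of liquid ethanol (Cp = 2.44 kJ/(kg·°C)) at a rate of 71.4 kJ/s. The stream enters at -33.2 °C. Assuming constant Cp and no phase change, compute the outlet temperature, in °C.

Q = 71.4 kJ/s = 257040 kJ/h
ΔT = Q/(ṁ·Cp) = 257040/(2670×2.44) = 39.455 K
T_out = -33.2 + 39.455 = 6.2548 °C

T_out = 6.25 °C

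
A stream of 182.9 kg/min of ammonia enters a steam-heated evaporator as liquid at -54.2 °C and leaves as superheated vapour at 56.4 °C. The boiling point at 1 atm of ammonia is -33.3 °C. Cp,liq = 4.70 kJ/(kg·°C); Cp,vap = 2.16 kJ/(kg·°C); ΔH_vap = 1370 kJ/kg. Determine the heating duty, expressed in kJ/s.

Q = 5070 kJ/s

liquid -54.2→-33.3 °C: 98.23 kJ/kg
vaporisation at -33.3 °C: 1370 kJ/kg
vapour -33.3→56.4 °C: 193.75 kJ/kg
Δh = 98.23 + 1370 + 193.75 = 1662 kJ/kg
Q = ṁ·Δh = 182.9 kg/min × 1662 kJ/kg = 303980 kJ/min
|Q| = 5066.3 kW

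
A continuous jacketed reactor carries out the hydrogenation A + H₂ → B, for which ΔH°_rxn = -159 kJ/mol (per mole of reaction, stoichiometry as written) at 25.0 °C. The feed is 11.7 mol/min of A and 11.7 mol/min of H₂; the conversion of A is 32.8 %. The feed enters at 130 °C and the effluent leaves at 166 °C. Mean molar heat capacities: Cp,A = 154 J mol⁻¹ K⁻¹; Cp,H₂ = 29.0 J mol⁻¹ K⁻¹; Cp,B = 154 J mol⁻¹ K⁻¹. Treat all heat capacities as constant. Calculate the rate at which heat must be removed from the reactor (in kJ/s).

Extent of reaction ξ = 0.328 × 11.7 = 3.8376 mol/min
Reaction term: ξ·ΔH°_rxn = 3.8376 × -159 = -610.18 kJ/min
Sensible, feed 130→25 °C: -224.82 kJ/min
Outlet flows (mol/min): A 7.8624, H₂ 7.8624, B 3.8376
Sensible, products 25→166 °C: 286.2 kJ/min
Q = ΔH = -548.79 kJ/min = -9.1465 kW
Heat removed = 9.1465 kJ/s

Q_out = 9.15 kJ/s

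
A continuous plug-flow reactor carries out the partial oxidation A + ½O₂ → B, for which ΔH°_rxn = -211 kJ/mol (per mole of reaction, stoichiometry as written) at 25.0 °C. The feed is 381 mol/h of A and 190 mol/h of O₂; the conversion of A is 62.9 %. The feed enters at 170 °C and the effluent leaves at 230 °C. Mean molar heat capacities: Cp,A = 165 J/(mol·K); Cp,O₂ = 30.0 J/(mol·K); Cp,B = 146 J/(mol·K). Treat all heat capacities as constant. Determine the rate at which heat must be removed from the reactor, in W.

Extent of reaction ξ = 0.629 × 381 = 239.65 mol/h
Reaction term: ξ·ΔH°_rxn = 239.65 × -211 = -50566 kJ/h
Sensible, feed 170→25 °C: -9941.9 kJ/h
Outlet flows (mol/h): A 141.35, O₂ 70.175, B 239.65
Sensible, products 25→230 °C: 12385 kJ/h
Q = ΔH = -48122 kJ/h = -13.367 kW
Heat removed = 13367 W

Q_out = 13400 W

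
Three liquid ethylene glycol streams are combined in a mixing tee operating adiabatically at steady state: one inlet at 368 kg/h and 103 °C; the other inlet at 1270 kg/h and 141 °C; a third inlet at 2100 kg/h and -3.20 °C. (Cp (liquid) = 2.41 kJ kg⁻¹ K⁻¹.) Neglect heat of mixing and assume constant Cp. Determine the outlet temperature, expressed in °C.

T_out = 56.2 °C

Adiabatic, steady state ⇒ Σ ṁᵢCp,ᵢ(T_out − Tᵢ) = 0
Σ ṁᵢCp,ᵢTᵢ = 368×2.41×103 + 1270×2.41×141 + 2100×2.41×-3.20 = 506710
Σ ṁᵢCp,ᵢ = 368×2.41 + 1270×2.41 + 2100×2.41 = 9008.6
T_out = 506710 / 9008.6 = 56.248 °C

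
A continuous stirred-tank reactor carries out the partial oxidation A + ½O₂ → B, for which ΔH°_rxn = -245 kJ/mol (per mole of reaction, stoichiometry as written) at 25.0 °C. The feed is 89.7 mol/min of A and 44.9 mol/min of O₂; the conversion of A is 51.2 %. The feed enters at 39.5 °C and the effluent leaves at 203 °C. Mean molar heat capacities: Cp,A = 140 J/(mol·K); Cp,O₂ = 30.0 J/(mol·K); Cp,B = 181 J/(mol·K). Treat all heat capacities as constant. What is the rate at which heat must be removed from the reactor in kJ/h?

Q_out = 526000 kJ/h

Extent of reaction ξ = 0.512 × 89.7 = 45.926 mol/min
Reaction term: ξ·ΔH°_rxn = 45.926 × -245 = -11252 kJ/min
Sensible, feed 39.5→25 °C: -201.62 kJ/min
Outlet flows (mol/min): A 43.774, O₂ 21.937, B 45.926
Sensible, products 25→203 °C: 2687.6 kJ/min
Q = ΔH = -8766 kJ/min = -146.1 kW
Heat removed = 525960 kJ/h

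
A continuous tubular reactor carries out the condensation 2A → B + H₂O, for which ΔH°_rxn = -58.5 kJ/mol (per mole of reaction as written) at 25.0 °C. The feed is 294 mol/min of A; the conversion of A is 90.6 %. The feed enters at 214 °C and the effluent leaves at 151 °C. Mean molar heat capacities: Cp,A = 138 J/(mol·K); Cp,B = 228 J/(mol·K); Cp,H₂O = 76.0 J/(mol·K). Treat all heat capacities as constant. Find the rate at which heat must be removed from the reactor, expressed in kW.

Extent of reaction ξ = 0.906 × 294 / 2 = 133.18 mol/min
Reaction term: ξ·ΔH°_rxn = 133.18 × -58.5 = -7791.1 kJ/min
Sensible, feed 214→25 °C: -7668.1 kJ/min
Outlet flows (mol/min): A 27.636, B 133.18, H₂O 133.18
Sensible, products 25→151 °C: 5581.9 kJ/min
Q = ΔH = -9877.3 kJ/min = -164.62 kW
Heat removed = 164.62 kW

Q_out = 165 kW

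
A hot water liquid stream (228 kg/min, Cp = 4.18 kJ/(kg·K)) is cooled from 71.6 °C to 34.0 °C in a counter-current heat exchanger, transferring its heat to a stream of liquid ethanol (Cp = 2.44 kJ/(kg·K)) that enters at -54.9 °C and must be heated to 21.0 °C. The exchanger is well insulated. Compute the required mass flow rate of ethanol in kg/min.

ṁ_c = 193 kg/min

Heat released by hot stream: Q = 228 × 4.18 × (71.6 − 34.0) = 35834 kJ/min
Energy balance on cold side (adiabatic exchanger): Q = ṁ_c·Cp_c·(T_c,out − T_c,in)
ṁ_c = 35834 / [2.44 × (21.0 − -54.9)] = 193.49 kg/min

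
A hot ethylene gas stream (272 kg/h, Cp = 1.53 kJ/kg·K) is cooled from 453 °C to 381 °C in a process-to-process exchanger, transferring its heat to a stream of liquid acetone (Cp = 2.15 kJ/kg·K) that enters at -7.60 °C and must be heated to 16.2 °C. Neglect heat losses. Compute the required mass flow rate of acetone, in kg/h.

ṁ_c = 586 kg/h

Heat released by hot stream: Q = 272 × 1.53 × (453 − 381) = 29964 kJ/h
Energy balance on cold side (adiabatic exchanger): Q = ṁ_c·Cp_c·(T_c,out − T_c,in)
ṁ_c = 29964 / [2.15 × (16.2 − -7.60)] = 585.57 kg/h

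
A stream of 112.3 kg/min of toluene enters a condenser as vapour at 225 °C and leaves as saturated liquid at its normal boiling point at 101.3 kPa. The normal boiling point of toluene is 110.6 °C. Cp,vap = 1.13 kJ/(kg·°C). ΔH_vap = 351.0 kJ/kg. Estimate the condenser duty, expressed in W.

Q_c = 899000 W

vapour 225→110.6 °C: -129.27 kJ/kg
condensation at 110.6 °C: -351 kJ/kg
Δh = -129.27 + -351 = -480.27 kJ/kg
Q = ṁ·Δh = 112.3 kg/min × -480.27 kJ/kg = -53935 kJ/min
|Q| = 898.91 kW = 898910 W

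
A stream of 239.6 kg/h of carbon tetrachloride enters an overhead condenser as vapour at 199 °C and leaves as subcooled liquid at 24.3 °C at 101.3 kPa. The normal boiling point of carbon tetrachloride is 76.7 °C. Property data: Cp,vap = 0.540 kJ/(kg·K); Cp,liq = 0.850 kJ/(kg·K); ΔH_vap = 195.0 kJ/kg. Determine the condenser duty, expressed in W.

Q_c = 20300 W

vapour 199→76.7 °C: -66.042 kJ/kg
condensation at 76.7 °C: -195 kJ/kg
liquid 76.7→24.3 °C: -44.54 kJ/kg
Δh = -66.042 + -195 + -44.54 = -305.58 kJ/kg
Q = ṁ·Δh = 239.6 kg/h × -305.58 kJ/kg = -73217 kJ/h
|Q| = 20.338 kW = 20338 W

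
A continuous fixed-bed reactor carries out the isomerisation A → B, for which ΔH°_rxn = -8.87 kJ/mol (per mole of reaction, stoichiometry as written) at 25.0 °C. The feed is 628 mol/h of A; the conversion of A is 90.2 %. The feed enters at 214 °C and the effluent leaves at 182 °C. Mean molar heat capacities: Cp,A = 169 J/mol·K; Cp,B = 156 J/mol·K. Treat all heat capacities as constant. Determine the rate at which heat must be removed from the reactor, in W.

Extent of reaction ξ = 0.902 × 628 = 566.46 mol/h
Reaction term: ξ·ΔH°_rxn = 566.46 × -8.87 = -5024.5 kJ/h
Sensible, feed 214→25 °C: -20059 kJ/h
Outlet flows (mol/h): A 61.544, B 566.46
Sensible, products 25→182 °C: 15507 kJ/h
Q = ΔH = -9576.8 kJ/h = -2.6602 kW
Heat removed = 2660.2 W

Q_out = 2660 W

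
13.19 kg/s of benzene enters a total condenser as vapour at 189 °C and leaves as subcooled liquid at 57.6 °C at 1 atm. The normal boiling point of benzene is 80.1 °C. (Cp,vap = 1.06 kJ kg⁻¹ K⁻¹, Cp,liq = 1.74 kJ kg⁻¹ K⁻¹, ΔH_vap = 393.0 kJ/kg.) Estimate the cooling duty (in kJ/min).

vapour 189→80.1 °C: -115.43 kJ/kg
condensation at 80.1 °C: -393 kJ/kg
liquid 80.1→57.6 °C: -39.15 kJ/kg
Δh = -115.43 + -393 + -39.15 = -547.58 kJ/kg
Q = ṁ·Δh = 13.19 kg/s × -547.58 kJ/kg = -7222.6 kJ/s
|Q| = 7222.6 kW = 433360 kJ/min

Q_c = 433000 kJ/min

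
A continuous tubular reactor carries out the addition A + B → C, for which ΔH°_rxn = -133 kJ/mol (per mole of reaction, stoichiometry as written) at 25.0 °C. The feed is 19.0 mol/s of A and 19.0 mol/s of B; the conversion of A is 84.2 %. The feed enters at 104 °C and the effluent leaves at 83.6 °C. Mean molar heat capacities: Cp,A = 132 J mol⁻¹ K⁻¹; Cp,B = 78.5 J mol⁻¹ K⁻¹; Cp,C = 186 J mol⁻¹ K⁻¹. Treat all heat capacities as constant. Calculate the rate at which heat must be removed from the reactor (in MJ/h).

Q_out = 8040 MJ/h

Extent of reaction ξ = 0.842 × 19.0 = 15.998 mol/s
Reaction term: ξ·ΔH°_rxn = 15.998 × -133 = -2127.7 kJ/s
Sensible, feed 104→25 °C: -315.96 kJ/s
Outlet flows (mol/s): A 3.002, B 3.002, C 15.998
Sensible, products 25→83.6 °C: 211.4 kJ/s
Q = ΔH = -2232.3 kJ/s = -2232.3 kW
Heat removed = 8036.3 MJ/h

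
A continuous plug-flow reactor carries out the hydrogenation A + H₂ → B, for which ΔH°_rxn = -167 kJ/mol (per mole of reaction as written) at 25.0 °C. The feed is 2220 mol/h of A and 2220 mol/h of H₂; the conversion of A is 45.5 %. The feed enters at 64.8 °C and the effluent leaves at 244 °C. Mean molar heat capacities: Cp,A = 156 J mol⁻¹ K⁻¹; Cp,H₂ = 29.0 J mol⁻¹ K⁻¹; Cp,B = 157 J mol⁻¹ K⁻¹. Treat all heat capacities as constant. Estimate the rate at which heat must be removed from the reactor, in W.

Extent of reaction ξ = 0.455 × 2220 = 1010.1 mol/h
Reaction term: ξ·ΔH°_rxn = 1010.1 × -167 = -168690 kJ/h
Sensible, feed 64.8→25 °C: -16346 kJ/h
Outlet flows (mol/h): A 1209.9, H₂ 1209.9, B 1010.1
Sensible, products 25→244 °C: 83749 kJ/h
Q = ΔH = -101280 kJ/h = -28.134 kW
Heat removed = 28134 W

Q_out = 28100 W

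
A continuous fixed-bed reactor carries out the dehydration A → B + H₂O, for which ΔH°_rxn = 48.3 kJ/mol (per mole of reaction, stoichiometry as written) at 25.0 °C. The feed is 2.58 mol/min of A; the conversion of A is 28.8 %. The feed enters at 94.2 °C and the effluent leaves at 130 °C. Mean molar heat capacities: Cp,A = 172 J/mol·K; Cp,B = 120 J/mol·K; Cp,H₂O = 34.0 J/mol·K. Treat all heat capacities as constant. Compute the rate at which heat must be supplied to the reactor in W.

Extent of reaction ξ = 0.288 × 2.58 = 0.74304 mol/min
Reaction term: ξ·ΔH°_rxn = 0.74304 × 48.3 = 35.889 kJ/min
Sensible, feed 94.2→25 °C: -30.708 kJ/min
Outlet flows (mol/min): A 1.837, B 0.74304, H₂O 0.74304
Sensible, products 25→130 °C: 45.19 kJ/min
Q = ΔH = 50.371 kJ/min = 0.83952 kW
Heat supplied = 839.52 W

Q_in = 840 W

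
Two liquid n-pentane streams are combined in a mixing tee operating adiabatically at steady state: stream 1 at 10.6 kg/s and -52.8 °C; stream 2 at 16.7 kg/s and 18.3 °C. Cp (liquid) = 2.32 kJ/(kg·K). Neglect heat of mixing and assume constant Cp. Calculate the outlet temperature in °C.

No heat crosses the boundary, so H_out = H_in.
Σ ṁᵢCp,ᵢTᵢ = 10.6×2.32×-52.8 + 16.7×2.32×18.3 = -589.44
Σ ṁᵢCp,ᵢ = 10.6×2.32 + 16.7×2.32 = 63.336
T_out = -589.44 / 63.336 = -9.3066 °C

T_out = -9.31 °C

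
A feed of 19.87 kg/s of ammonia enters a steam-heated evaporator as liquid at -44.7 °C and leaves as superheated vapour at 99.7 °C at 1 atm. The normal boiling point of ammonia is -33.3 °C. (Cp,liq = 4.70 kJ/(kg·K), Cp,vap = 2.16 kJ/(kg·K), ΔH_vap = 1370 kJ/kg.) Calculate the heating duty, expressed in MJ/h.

liquid -44.7→-33.3 °C: 53.58 kJ/kg
vaporisation at -33.3 °C: 1370 kJ/kg
vapour -33.3→99.7 °C: 287.28 kJ/kg
Δh = 53.58 + 1370 + 287.28 = 1710.9 kJ/kg
Q = ṁ·Δh = 19.87 kg/s × 1710.9 kJ/kg = 33995 kJ/s
|Q| = 33995 kW = 122380 MJ/h

Q = 122000 MJ/h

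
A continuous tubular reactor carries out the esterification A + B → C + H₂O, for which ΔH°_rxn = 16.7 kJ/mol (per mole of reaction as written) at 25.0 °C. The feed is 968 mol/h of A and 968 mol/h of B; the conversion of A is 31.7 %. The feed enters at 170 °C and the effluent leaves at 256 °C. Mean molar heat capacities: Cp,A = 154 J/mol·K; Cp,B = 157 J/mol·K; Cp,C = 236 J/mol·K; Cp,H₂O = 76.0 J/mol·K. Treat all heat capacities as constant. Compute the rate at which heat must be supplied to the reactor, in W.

Q_in = 8630 W

Extent of reaction ξ = 0.317 × 968 = 306.86 mol/h
Reaction term: ξ·ΔH°_rxn = 306.86 × 16.7 = 5124.5 kJ/h
Sensible, feed 170→25 °C: -43652 kJ/h
Outlet flows (mol/h): A 661.14, B 661.14, C 306.86, H₂O 306.86
Sensible, products 25→256 °C: 69613 kJ/h
Q = ΔH = 31086 kJ/h = 8.6349 kW
Heat supplied = 8634.9 W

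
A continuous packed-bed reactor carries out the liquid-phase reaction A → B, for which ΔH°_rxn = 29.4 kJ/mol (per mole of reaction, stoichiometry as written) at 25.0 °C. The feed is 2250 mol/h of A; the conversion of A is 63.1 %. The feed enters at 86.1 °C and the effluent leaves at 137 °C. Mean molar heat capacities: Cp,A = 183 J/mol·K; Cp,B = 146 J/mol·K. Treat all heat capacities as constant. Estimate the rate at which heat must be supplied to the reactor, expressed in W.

Extent of reaction ξ = 0.631 × 2250 = 1419.8 mol/h
Reaction term: ξ·ΔH°_rxn = 1419.8 × 29.4 = 41741 kJ/h
Sensible, feed 86.1→25 °C: -25158 kJ/h
Outlet flows (mol/h): A 830.25, B 1419.8
Sensible, products 25→137 °C: 40233 kJ/h
Q = ΔH = 56815 kJ/h = 15.782 kW
Heat supplied = 15782 W

Q_in = 15800 W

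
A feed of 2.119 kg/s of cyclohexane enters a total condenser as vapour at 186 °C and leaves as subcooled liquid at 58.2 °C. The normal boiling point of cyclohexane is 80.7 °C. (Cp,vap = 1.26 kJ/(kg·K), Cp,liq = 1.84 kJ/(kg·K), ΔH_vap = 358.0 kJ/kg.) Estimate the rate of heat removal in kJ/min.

vapour 186→80.7 °C: -132.68 kJ/kg
condensation at 80.7 °C: -358 kJ/kg
liquid 80.7→58.2 °C: -41.4 kJ/kg
Δh = -132.68 + -358 + -41.4 = -532.08 kJ/kg
Q = ṁ·Δh = 2.119 kg/s × -532.08 kJ/kg = -1127.5 kJ/s
|Q| = 1127.5 kW = 67648 kJ/min

Q_c = 67600 kJ/min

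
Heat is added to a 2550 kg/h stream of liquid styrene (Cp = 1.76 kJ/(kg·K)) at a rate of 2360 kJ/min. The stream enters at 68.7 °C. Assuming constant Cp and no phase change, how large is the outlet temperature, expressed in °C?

Q = 2360 kJ/min = 141600 kJ/h
ΔT = Q/(ṁ·Cp) = 141600/(2550×1.76) = 31.551 K
T_out = 68.7 + 31.551 = 100.25 °C

T_out = 100 °C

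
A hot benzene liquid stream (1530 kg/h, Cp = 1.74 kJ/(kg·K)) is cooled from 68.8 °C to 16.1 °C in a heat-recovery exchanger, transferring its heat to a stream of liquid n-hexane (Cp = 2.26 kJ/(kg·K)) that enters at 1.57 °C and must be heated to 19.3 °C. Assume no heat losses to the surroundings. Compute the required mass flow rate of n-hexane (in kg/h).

ṁ_c = 3500 kg/h

Heat released by hot stream: Q = 1530 × 1.74 × (68.8 − 16.1) = 140300 kJ/h
Energy balance on cold side (adiabatic exchanger): Q = ṁ_c·Cp_c·(T_c,out − T_c,in)
ṁ_c = 140300 / [2.26 × (19.3 − 1.57)] = 3501.3 kg/h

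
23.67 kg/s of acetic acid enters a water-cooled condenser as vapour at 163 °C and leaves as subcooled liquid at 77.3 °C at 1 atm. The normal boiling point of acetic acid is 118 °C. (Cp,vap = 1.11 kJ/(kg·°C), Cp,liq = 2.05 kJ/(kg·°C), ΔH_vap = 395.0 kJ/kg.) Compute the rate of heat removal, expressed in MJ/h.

Q_c = 45000 MJ/h

vapour 163→118 °C: -49.95 kJ/kg
condensation at 118 °C: -395 kJ/kg
liquid 118→77.3 °C: -83.435 kJ/kg
Δh = -49.95 + -395 + -83.435 = -528.38 kJ/kg
Q = ṁ·Δh = 23.67 kg/s × -528.38 kJ/kg = -12507 kJ/s
|Q| = 12507 kW = 45025 MJ/h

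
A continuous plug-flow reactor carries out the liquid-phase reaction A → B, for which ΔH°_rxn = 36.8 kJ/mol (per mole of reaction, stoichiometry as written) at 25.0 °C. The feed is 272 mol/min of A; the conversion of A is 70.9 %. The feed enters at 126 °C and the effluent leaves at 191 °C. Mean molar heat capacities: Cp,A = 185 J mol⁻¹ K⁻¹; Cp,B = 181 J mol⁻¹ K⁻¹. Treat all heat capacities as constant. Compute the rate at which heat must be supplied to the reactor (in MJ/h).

Extent of reaction ξ = 0.709 × 272 = 192.85 mol/min
Reaction term: ξ·ΔH°_rxn = 192.85 × 36.8 = 7096.8 kJ/min
Sensible, feed 126→25 °C: -5082.3 kJ/min
Outlet flows (mol/min): A 79.152, B 192.85
Sensible, products 25→191 °C: 8225.1 kJ/min
Q = ΔH = 10240 kJ/min = 170.66 kW
Heat supplied = 614.37 MJ/h

Q_in = 614 MJ/h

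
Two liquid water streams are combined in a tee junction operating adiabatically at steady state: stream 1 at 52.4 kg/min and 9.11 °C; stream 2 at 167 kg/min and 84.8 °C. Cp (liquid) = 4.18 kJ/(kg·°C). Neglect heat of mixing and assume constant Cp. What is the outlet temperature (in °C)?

T_out = 66.7 °C

No heat crosses the boundary, so H_out = H_in.
Σ ṁᵢCp,ᵢTᵢ = 52.4×4.18×9.11 + 167×4.18×84.8 = 61191
Σ ṁᵢCp,ᵢ = 52.4×4.18 + 167×4.18 = 917.09
T_out = 61191 / 917.09 = 66.723 °C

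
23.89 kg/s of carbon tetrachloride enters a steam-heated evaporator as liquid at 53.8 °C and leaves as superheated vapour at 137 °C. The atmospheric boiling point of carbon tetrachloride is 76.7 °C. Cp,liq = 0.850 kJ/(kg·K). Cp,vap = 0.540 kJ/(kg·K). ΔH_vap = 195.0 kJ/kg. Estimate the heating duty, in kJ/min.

Q = 354000 kJ/min

liquid 53.8→76.7 °C: 19.465 kJ/kg
vaporisation at 76.7 °C: 195 kJ/kg
vapour 76.7→137 °C: 32.562 kJ/kg
Δh = 19.465 + 195 + 32.562 = 247.03 kJ/kg
Q = ṁ·Δh = 23.89 kg/s × 247.03 kJ/kg = 5901.5 kJ/s
|Q| = 5901.5 kW = 354090 kJ/min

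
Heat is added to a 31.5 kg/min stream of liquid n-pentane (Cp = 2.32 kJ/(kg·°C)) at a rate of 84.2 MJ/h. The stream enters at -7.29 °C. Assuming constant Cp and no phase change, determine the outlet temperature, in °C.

Q = 84.2 MJ/h = 1403.3 kJ/min
ΔT = Q/(ṁ·Cp) = 1403.3/(31.5×2.32) = 19.203 K
T_out = -7.29 + 19.203 = 11.913 °C

T_out = 11.9 °C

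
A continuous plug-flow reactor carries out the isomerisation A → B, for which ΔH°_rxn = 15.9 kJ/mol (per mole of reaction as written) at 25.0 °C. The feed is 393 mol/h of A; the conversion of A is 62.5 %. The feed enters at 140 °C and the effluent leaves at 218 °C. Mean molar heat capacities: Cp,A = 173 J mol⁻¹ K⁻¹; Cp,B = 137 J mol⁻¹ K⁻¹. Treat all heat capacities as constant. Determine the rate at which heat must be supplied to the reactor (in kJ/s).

Extent of reaction ξ = 0.625 × 393 = 245.62 mol/h
Reaction term: ξ·ΔH°_rxn = 245.62 × 15.9 = 3905.4 kJ/h
Sensible, feed 140→25 °C: -7818.7 kJ/h
Outlet flows (mol/h): A 147.38, B 245.62
Sensible, products 25→218 °C: 11415 kJ/h
Q = ΔH = 7502 kJ/h = 2.0839 kW
Heat supplied = 2.0839 kJ/s

Q_in = 2.08 kJ/s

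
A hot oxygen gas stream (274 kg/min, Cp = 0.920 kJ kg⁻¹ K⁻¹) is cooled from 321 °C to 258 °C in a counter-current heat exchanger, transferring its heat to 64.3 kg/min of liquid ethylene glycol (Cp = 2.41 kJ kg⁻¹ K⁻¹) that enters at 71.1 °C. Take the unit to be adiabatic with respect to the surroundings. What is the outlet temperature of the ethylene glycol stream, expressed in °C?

Heat released by hot stream: Q = 274 × 0.920 × (321 − 258) = 15881 kJ/min
Energy balance on cold side (adiabatic exchanger): Q = ṁ_c·Cp_c·(T_c,out − T_c,in)
T_c,out = 71.1 + 15881/(64.3 × 2.41) = 173.58 °C

T_c,out = 174 °C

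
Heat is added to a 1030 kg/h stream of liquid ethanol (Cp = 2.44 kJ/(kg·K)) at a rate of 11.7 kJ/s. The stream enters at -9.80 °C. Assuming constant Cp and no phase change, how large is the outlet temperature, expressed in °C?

Q = 11.7 kJ/s = 42120 kJ/h
ΔT = Q/(ṁ·Cp) = 42120/(1030×2.44) = 16.76 K
T_out = -9.80 + 16.76 = 6.9595 °C

T_out = 6.96 °C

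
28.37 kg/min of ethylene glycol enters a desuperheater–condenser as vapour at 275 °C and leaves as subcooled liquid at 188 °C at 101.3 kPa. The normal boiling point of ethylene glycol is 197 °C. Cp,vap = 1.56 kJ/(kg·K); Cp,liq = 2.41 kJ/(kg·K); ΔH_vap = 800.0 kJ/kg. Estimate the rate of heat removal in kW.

Q_c = 446 kW

vapour 275→197 °C: -121.68 kJ/kg
condensation at 197 °C: -800 kJ/kg
liquid 197→188 °C: -21.69 kJ/kg
Δh = -121.68 + -800 + -21.69 = -943.37 kJ/kg
Q = ṁ·Δh = 28.37 kg/min × -943.37 kJ/kg = -26763 kJ/min
|Q| = 446.06 kW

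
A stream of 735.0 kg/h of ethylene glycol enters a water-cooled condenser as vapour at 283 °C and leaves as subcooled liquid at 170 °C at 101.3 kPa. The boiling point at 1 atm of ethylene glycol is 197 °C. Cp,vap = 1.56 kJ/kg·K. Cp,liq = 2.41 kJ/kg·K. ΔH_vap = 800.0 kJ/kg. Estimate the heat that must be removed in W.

vapour 283→197 °C: -134.16 kJ/kg
condensation at 197 °C: -800 kJ/kg
liquid 197→170 °C: -65.07 kJ/kg
Δh = -134.16 + -800 + -65.07 = -999.23 kJ/kg
Q = ṁ·Δh = 735.0 kg/h × -999.23 kJ/kg = -734430 kJ/h
|Q| = 204.01 kW = 204010 W

Q_c = 204000 W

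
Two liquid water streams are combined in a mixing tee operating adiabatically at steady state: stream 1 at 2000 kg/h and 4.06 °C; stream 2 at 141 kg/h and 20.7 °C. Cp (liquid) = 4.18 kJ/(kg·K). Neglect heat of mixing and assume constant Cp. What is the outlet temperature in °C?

No heat crosses the boundary, so H_out = H_in.
Σ ṁᵢCp,ᵢTᵢ = 2000×4.18×4.06 + 141×4.18×20.7 = 46142
Σ ṁᵢCp,ᵢ = 2000×4.18 + 141×4.18 = 8949.4
T_out = 46142 / 8949.4 = 5.1559 °C

T_out = 5.16 °C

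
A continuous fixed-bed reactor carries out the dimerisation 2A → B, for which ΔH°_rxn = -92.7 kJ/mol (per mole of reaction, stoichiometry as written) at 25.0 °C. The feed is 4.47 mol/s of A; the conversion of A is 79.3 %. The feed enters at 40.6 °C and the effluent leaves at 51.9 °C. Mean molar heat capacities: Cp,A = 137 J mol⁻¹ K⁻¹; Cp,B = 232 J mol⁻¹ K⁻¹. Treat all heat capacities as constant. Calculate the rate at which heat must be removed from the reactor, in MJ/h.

Extent of reaction ξ = 0.793 × 4.47 / 2 = 1.7724 mol/s
Reaction term: ξ·ΔH°_rxn = 1.7724 × -92.7 = -164.3 kJ/s
Sensible, feed 40.6→25 °C: -9.5533 kJ/s
Outlet flows (mol/s): A 0.92529, B 1.7724
Sensible, products 25→51.9 °C: 14.471 kJ/s
Q = ΔH = -159.38 kJ/s = -159.38 kW
Heat removed = 573.77 MJ/h

Q_out = 574 MJ/h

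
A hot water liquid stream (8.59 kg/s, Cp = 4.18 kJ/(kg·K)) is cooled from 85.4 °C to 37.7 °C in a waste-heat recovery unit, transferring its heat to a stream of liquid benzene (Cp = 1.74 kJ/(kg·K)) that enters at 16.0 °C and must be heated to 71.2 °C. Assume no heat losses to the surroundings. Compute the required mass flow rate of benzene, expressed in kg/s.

Heat released by hot stream: Q = 8.59 × 4.18 × (85.4 − 37.7) = 1712.7 kJ/s
Energy balance on cold side (adiabatic exchanger): Q = ṁ_c·Cp_c·(T_c,out − T_c,in)
ṁ_c = 1712.7 / [1.74 × (71.2 − 16.0)] = 17.832 kg/s

ṁ_c = 17.8 kg/s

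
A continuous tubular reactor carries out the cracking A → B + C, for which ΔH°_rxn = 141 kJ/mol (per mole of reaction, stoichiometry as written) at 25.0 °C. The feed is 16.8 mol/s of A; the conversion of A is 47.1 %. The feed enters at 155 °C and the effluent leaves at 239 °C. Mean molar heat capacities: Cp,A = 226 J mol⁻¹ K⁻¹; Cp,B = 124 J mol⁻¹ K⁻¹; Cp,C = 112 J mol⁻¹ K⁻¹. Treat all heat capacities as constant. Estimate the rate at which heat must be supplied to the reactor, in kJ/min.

Extent of reaction ξ = 0.471 × 16.8 = 7.9128 mol/s
Reaction term: ξ·ΔH°_rxn = 7.9128 × 141 = 1115.7 kJ/s
Sensible, feed 155→25 °C: -493.58 kJ/s
Outlet flows (mol/s): A 8.8872, B 7.9128, C 7.9128
Sensible, products 25→239 °C: 829.45 kJ/s
Q = ΔH = 1451.6 kJ/s = 1451.6 kW
Heat supplied = 87094 kJ/min

Q_in = 87100 kJ/min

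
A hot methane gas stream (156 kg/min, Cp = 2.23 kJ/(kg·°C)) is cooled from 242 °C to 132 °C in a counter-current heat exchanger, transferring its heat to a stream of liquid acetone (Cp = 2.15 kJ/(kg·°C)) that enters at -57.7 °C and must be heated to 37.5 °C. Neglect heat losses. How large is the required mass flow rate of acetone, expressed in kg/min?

ṁ_c = 187 kg/min

Heat released by hot stream: Q = 156 × 2.23 × (242 − 132) = 38267 kJ/min
Energy balance on cold side (adiabatic exchanger): Q = ṁ_c·Cp_c·(T_c,out − T_c,in)
ṁ_c = 38267 / [2.15 × (37.5 − -57.7)] = 186.96 kg/min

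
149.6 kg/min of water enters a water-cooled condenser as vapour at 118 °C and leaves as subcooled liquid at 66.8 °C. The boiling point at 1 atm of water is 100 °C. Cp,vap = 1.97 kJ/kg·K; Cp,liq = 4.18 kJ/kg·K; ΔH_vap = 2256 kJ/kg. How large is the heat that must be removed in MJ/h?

Q_c = 21800 MJ/h

vapour 118→100 °C: -35.46 kJ/kg
condensation at 100 °C: -2256 kJ/kg
liquid 100→66.8 °C: -138.78 kJ/kg
Δh = -35.46 + -2256 + -138.78 = -2430.2 kJ/kg
Q = ṁ·Δh = 149.6 kg/min × -2430.2 kJ/kg = -363560 kJ/min
|Q| = 6059.4 kW = 21814 MJ/h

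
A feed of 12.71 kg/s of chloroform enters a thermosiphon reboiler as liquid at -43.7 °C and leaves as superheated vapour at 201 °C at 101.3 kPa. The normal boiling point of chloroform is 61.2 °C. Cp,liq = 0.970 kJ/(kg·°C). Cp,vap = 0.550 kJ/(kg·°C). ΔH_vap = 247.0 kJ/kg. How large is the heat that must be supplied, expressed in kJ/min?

liquid -43.7→61.2 °C: 101.75 kJ/kg
vaporisation at 61.2 °C: 247 kJ/kg
vapour 61.2→201 °C: 76.89 kJ/kg
Δh = 101.75 + 247 + 76.89 = 425.64 kJ/kg
Q = ṁ·Δh = 12.71 kg/s × 425.64 kJ/kg = 5409.9 kJ/s
|Q| = 5409.9 kW = 324600 kJ/min

Q = 325000 kJ/min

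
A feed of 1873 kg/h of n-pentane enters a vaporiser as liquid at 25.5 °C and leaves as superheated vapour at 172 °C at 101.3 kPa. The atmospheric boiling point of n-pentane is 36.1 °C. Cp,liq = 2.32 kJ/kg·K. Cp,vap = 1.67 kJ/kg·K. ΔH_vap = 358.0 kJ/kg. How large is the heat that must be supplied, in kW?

liquid 25.5→36.1 °C: 24.592 kJ/kg
vaporisation at 36.1 °C: 358 kJ/kg
vapour 36.1→172 °C: 226.95 kJ/kg
Δh = 24.592 + 358 + 226.95 = 609.54 kJ/kg
Q = ṁ·Δh = 1873 kg/h × 609.54 kJ/kg = 1.1417e+06 kJ/h
|Q| = 317.13 kW

Q = 317 kW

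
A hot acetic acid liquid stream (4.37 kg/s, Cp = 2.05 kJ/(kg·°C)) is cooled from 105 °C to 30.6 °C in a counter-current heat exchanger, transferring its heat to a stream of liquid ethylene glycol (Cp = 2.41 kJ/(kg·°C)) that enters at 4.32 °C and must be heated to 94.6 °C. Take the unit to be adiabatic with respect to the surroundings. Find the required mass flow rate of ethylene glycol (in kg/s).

Heat released by hot stream: Q = 4.37 × 2.05 × (105 − 30.6) = 666.51 kJ/s
Energy balance on cold side (adiabatic exchanger): Q = ṁ_c·Cp_c·(T_c,out − T_c,in)
ṁ_c = 666.51 / [2.41 × (94.6 − 4.32)] = 3.0634 kg/s

ṁ_c = 3.06 kg/s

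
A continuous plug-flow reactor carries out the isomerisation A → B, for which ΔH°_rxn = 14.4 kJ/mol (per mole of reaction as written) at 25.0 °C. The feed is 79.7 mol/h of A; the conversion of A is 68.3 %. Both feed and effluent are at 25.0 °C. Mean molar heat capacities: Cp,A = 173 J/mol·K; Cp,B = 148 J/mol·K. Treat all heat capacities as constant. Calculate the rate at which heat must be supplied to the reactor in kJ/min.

Q_in = 13.1 kJ/min

Extent of reaction ξ = 0.683 × 79.7 = 54.435 mol/h
Reaction term: ξ·ΔH°_rxn = 54.435 × 14.4 = 783.87 kJ/h
Q = ΔH = 783.87 kJ/h = 0.21774 kW
Heat supplied = 13.064 kJ/min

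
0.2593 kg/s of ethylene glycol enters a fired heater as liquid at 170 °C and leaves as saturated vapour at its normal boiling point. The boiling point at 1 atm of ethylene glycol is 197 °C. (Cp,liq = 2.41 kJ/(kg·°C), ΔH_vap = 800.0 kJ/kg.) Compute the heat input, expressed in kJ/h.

Q = 808000 kJ/h

liquid 170→197 °C: 65.07 kJ/kg
vaporisation at 197 °C: 800 kJ/kg
Δh = 65.07 + 800 = 865.07 kJ/kg
Q = ṁ·Δh = 0.2593 kg/s × 865.07 kJ/kg = 224.31 kJ/s
|Q| = 224.31 kW = 807530 kJ/h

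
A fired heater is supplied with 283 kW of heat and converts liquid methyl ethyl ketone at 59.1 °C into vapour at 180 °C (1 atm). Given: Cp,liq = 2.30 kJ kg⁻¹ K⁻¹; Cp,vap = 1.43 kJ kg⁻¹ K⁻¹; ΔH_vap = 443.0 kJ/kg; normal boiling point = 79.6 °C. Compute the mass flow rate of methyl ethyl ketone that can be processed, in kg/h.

ṁ = 1610 kg/h

Δh = 2.30×(79.6−59.1) + 443.0 + 1.43×(180−79.6) = 633.72 kJ/kg
Q = 283 kW = 283 kJ/s = 1.0188e+06 kJ/h
ṁ = Q/Δh = 1.0188e+06 / 633.72 = 1607.6 kg/h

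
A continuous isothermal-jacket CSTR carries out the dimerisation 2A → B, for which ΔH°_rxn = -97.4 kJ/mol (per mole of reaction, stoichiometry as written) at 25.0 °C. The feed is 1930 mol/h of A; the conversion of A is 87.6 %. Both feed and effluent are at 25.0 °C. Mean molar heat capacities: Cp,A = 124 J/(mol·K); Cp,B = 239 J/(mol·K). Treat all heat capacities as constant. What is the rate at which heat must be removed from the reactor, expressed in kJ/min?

Extent of reaction ξ = 0.876 × 1930 / 2 = 845.34 mol/h
Reaction term: ξ·ΔH°_rxn = 845.34 × -97.4 = -82336 kJ/h
Q = ΔH = -82336 kJ/h = -22.871 kW
Heat removed = 1372.3 kJ/min

Q_out = 1370 kJ/min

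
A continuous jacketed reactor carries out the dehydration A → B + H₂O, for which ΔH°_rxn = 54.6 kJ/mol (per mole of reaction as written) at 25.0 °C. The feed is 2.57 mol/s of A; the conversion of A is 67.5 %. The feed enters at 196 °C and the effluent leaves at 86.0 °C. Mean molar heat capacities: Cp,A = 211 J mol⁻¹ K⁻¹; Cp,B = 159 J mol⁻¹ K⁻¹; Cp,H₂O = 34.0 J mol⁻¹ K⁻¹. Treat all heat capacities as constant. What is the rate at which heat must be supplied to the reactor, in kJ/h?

Extent of reaction ξ = 0.675 × 2.57 = 1.7348 mol/s
Reaction term: ξ·ΔH°_rxn = 1.7348 × 54.6 = 94.717 kJ/s
Sensible, feed 196→25 °C: -92.728 kJ/s
Outlet flows (mol/s): A 0.83525, B 1.7348, H₂O 1.7348
Sensible, products 25→86.0 °C: 31.174 kJ/s
Q = ΔH = 33.163 kJ/s = 33.163 kW
Heat supplied = 119390 kJ/h

Q_in = 119000 kJ/h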